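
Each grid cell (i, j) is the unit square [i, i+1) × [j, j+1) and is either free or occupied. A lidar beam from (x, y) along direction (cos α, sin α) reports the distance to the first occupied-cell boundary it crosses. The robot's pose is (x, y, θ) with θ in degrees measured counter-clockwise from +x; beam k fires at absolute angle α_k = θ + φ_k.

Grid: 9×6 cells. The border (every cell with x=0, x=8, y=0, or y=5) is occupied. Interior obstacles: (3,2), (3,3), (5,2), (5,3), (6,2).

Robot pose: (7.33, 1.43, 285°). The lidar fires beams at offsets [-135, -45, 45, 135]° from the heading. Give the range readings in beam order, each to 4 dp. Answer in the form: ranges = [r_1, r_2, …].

ranges = [1.1400, 0.4965, 0.7736, 1.3400]

beam 1: φ=-135°, α=150°
  dir = (cos 150°, sin 150°) = (-0.8660, 0.5000); from cell (7,1)
  next x-line at t=0.3811, next y-line at t=1.1400; Δt_x=1.1547, Δt_y=2.0000
    x: enter (6,1) at t=0.3811
    y: enter (6,2) at t=1.1400 ← occupied
  → r_1 = 1.1400
beam 2: φ=-45°, α=240°
  dir = (cos 240°, sin 240°) = (-0.5000, -0.8660); from cell (7,1)
  next x-line at t=0.6600, next y-line at t=0.4965; Δt_x=2.0000, Δt_y=1.1547
    y: enter (7,0) at t=0.4965 ← occupied
  → r_2 = 0.4965
beam 3: φ=45°, α=330°
  dir = (cos 330°, sin 330°) = (0.8660, -0.5000); from cell (7,1)
  next x-line at t=0.7736, next y-line at t=0.8600; Δt_x=1.1547, Δt_y=2.0000
    x: enter (8,1) at t=0.7736 ← occupied
  → r_3 = 0.7736
beam 4: φ=135°, α=60°
  dir = (cos 60°, sin 60°) = (0.5000, 0.8660); from cell (7,1)
  next x-line at t=1.3400, next y-line at t=0.6582; Δt_x=2.0000, Δt_y=1.1547
    y: enter (7,2) at t=0.6582
    x: enter (8,2) at t=1.3400 ← occupied
  → r_4 = 1.3400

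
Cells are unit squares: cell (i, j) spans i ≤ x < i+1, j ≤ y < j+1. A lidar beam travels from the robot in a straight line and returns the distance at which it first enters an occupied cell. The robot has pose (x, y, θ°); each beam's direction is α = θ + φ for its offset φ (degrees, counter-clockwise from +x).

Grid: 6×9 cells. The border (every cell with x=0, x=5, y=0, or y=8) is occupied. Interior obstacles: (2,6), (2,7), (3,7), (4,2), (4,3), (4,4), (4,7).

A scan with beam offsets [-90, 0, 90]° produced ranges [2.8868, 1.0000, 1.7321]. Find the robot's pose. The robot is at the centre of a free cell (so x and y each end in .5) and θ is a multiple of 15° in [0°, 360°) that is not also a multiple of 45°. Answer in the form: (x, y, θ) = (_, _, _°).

(x, y, θ) = (3.5, 5.5, 300°)

Enumerate (i+0.5, j+0.5, θ) over the 21 free cells and 16 admissible headings. For each, cast all 3 beams and compare to the given ranges.
  (2.5, 5.5, 240°): beam 1 = 1.7321 ≠ 2.8868 ✗
  (2.5, 1.5, 330°): beam 1 = 0.5774 ≠ 2.8868 ✗
  (2.5, 4.5, 105°): beam 1 = 1.5529 ≠ 2.8868 ✗
  (2.5, 5.5, 285°): beam 1 = 1.5529 ≠ 2.8868 ✗
  (1.5, 5.5, 60°): beam 3 = 0.5774 ≠ 1.7321 ✗
  …
  (3.5, 5.5, 300°): r_1=2.8868, r_2=1.0000, r_3=1.7321 — all match ✓
Unique over the lattice → pose = (3.5, 5.5, 300°).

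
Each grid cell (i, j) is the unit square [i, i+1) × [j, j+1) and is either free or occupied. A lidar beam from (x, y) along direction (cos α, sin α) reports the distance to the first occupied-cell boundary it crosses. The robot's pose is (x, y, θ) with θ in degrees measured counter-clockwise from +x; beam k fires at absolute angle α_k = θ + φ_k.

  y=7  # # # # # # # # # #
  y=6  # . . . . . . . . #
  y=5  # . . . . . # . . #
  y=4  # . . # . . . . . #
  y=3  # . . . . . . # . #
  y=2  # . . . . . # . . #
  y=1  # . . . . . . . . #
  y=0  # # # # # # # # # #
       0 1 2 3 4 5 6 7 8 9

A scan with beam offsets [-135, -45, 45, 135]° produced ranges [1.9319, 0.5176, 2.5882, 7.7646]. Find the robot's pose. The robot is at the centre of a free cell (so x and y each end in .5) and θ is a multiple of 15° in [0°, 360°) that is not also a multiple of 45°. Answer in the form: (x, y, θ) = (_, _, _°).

The pose lattice has 44·16 = 704 candidates. Test each by forward raycasting.
  (8.5, 6.5, 300°): beam 2 = 2.5882 ≠ 0.5176 ✗
  (1.5, 3.5, 60°): beam 1 = 2.5882 ≠ 1.9319 ✗
  (7.5, 1.5, 105°): beam 1 = 1.0000 ≠ 1.9319 ✗
  …
  (8.5, 4.5, 60°): r_1=1.9319, r_2=0.5176, r_3=2.5882, r_4=7.7646 — all match ✓
Unique over the lattice → pose = (8.5, 4.5, 60°).

(x, y, θ) = (8.5, 4.5, 60°)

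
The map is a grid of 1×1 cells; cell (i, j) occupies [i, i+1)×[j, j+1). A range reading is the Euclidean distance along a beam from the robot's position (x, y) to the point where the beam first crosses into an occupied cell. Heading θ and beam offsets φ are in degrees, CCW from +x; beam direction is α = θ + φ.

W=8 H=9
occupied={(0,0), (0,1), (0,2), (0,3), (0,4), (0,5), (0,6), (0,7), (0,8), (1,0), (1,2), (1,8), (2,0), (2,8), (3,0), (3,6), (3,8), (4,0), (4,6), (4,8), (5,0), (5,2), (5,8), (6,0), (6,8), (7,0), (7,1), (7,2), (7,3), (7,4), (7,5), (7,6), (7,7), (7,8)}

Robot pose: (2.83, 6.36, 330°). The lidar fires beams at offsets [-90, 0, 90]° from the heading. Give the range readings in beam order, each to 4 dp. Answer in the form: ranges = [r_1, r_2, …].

beam 1: φ=-90°, α=240°
  dir = (cos 240°, sin 240°) = (-0.5000, -0.8660); from cell (2,6)
  next x-line at t=1.6600, next y-line at t=0.4157; Δt_x=2.0000, Δt_y=1.1547
    y: enter (2,5) at t=0.4157
    y: enter (2,4) at t=1.5704
    x: enter (1,4) at t=1.6600
    y: enter (1,3) at t=2.7251
    x: enter (0,3) at t=3.6600 ← occupied
  → r_1 = 3.6600
beam 2: φ=0°, α=330°
  dir = (cos 330°, sin 330°) = (0.8660, -0.5000); from cell (2,6)
  next x-line at t=0.1963, next y-line at t=0.7200; Δt_x=1.1547, Δt_y=2.0000
    x: enter (3,6) at t=0.1963 ← occupied
  → r_2 = 0.1963
beam 3: φ=90°, α=60°
  dir = (cos 60°, sin 60°) = (0.5000, 0.8660); from cell (2,6)
  next x-line at t=0.3400, next y-line at t=0.7390; Δt_x=2.0000, Δt_y=1.1547
    x: enter (3,6) at t=0.3400 ← occupied
  → r_3 = 0.3400

ranges = [3.6600, 0.1963, 0.3400]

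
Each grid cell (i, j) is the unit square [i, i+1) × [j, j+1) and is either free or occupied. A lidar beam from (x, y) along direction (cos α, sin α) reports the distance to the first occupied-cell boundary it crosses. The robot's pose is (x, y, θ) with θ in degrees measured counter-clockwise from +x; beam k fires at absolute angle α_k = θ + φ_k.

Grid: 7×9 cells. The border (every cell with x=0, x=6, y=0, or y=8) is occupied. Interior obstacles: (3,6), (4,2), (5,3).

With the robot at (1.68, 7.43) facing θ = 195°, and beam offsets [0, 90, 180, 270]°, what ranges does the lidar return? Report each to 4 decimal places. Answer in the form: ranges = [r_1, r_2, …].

beam 1: φ=0°, α=195°
  d=(-0.9659,-0.2588)  start (1,7)  tX=0.7040 tY=1.6614  stride 1/|dx|=1.0353 1/|dy|=3.8637
    cross x-line → (0,7), t=0.7040 (wall)
  → r_1 = 0.7040
beam 2: φ=90°, α=285°
  d=(0.2588,-0.9659)  start (1,7)  tX=1.2364 tY=0.4452  stride 1/|dx|=3.8637 1/|dy|=1.0353
    cross y-line → (1,6), t=0.4452
    cross x-line → (2,6), t=1.2364
    cross y-line → (2,5), t=1.4804
    cross y-line → (2,4), t=2.5157
    cross y-line → (2,3), t=3.5510
    cross y-line → (2,2), t=4.5863
    cross x-line → (3,2), t=5.1001
    cross y-line → (3,1), t=5.6215
    cross y-line → (3,0), t=6.6568 (wall)
  → r_2 = 6.6568
beam 3: φ=180°, α=15°
  d=(0.9659,0.2588)  start (1,7)  tX=0.3313 tY=2.2023  stride 1/|dx|=1.0353 1/|dy|=3.8637
    cross x-line → (2,7), t=0.3313
    cross x-line → (3,7), t=1.3666
    cross y-line → (3,8), t=2.2023 (wall)
  → r_3 = 2.2023
beam 4: φ=270°, α=105°
  d=(-0.2588,0.9659)  start (1,7)  tX=2.6273 tY=0.5901  stride 1/|dx|=3.8637 1/|dy|=1.0353
    cross y-line → (1,8), t=0.5901 (wall)
  → r_4 = 0.5901

ranges = [0.7040, 6.6568, 2.2023, 0.5901]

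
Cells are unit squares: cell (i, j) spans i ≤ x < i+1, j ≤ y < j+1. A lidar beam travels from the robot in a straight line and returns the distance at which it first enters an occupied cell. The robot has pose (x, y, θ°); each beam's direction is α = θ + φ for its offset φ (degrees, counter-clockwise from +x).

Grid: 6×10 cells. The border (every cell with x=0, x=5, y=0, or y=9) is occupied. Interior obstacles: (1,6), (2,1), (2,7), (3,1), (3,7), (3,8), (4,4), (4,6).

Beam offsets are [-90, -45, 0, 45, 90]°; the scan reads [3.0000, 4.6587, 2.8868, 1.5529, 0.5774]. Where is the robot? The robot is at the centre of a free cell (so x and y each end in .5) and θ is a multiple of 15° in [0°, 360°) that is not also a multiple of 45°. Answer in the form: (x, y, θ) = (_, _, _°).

Candidates: 24 free-cell centres × 16 headings = 384 poses. Raycast each; keep the one whose scan matches to 4 dp.
  (2.5, 4.5, 120°): beam 1 = 2.8868 ≠ 3.0000 ✗
  (2.5, 2.5, 345°): beam 1 = 0.5176 ≠ 3.0000 ✗
  (1.5, 8.5, 60°): beam 1 = 1.0000 ≠ 3.0000 ✗
  …
  (2.5, 6.5, 330°): r_1=3.0000, r_2=4.6587, r_3=2.8868, r_4=1.5529, r_5=0.5774 — all match ✓
No second candidate reproduces the full scan.

(x, y, θ) = (2.5, 6.5, 330°)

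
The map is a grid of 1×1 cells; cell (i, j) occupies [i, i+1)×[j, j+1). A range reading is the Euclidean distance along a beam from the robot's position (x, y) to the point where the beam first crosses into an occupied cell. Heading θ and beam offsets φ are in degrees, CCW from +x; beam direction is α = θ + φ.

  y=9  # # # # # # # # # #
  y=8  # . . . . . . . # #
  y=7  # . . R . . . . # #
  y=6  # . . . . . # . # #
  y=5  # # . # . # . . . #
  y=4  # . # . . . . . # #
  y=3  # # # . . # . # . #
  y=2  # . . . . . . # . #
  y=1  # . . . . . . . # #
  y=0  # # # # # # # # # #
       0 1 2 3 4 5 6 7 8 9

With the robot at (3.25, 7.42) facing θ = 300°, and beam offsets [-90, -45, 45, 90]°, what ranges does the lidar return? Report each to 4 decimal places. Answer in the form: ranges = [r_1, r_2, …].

ranges = [2.5981, 2.5054, 2.8470, 3.1600]

beam 1: φ=-90°, α=210°
  cosα=-0.8660 sinα=-0.5000 | (3,7) | tMaxX 0.2887 tMaxY 0.8400 | tΔX 1.1547 tΔY 2.0000
    t=0.2887 [x] (2,7)
    t=0.8400 [y] (2,6)
    t=1.4434 [x] (1,6)
    t=2.5981 [x] (0,6) — stop
  → r_1 = 2.5981
beam 2: φ=-45°, α=255°
  cosα=-0.2588 sinα=-0.9659 | (3,7) | tMaxX 0.9659 tMaxY 0.4348 | tΔX 3.8637 tΔY 1.0353
    t=0.4348 [y] (3,6)
    t=0.9659 [x] (2,6)
    t=1.4701 [y] (2,5)
    t=2.5054 [y] (2,4) — stop
  → r_2 = 2.5054
beam 3: φ=45°, α=345°
  cosα=0.9659 sinα=-0.2588 | (3,7) | tMaxX 0.7765 tMaxY 1.6228 | tΔX 1.0353 tΔY 3.8637
    t=0.7765 [x] (4,7)
    t=1.6228 [y] (4,6)
    t=1.8117 [x] (5,6)
    t=2.8470 [x] (6,6) — stop
  → r_3 = 2.8470
beam 4: φ=90°, α=30°
  cosα=0.8660 sinα=0.5000 | (3,7) | tMaxX 0.8660 tMaxY 1.1600 | tΔX 1.1547 tΔY 2.0000
    t=0.8660 [x] (4,7)
    t=1.1600 [y] (4,8)
    t=2.0207 [x] (5,8)
    t=3.1600 [y] (5,9) — stop
  → r_4 = 3.1600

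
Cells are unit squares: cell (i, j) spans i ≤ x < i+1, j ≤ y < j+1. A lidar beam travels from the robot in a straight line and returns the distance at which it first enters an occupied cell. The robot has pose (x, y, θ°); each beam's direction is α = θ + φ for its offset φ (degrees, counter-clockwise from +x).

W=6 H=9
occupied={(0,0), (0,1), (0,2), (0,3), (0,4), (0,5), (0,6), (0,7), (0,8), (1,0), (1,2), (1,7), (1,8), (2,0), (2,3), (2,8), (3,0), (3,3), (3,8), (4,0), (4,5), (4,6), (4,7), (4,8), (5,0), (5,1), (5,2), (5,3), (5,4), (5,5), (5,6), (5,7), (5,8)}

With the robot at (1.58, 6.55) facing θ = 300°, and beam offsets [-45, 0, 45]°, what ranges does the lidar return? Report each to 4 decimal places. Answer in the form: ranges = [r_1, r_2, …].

ranges = [2.2409, 2.9445, 2.5054]

beam 1: φ=-45°, α=255°
  cosα=-0.2588 sinα=-0.9659 | (1,6) | tMaxX 2.2409 tMaxY 0.5694 | tΔX 3.8637 tΔY 1.0353
    t=0.5694 [y] (1,5)
    t=1.6047 [y] (1,4)
    t=2.2409 [x] (0,4) — stop
  → r_1 = 2.2409
beam 2: φ=0°, α=300°
  cosα=0.5000 sinα=-0.8660 | (1,6) | tMaxX 0.8400 tMaxY 0.6351 | tΔX 2.0000 tΔY 1.1547
    t=0.6351 [y] (1,5)
    t=0.8400 [x] (2,5)
    t=1.7898 [y] (2,4)
    t=2.8400 [x] (3,4)
    t=2.9445 [y] (3,3) — stop
  → r_2 = 2.9445
beam 3: φ=45°, α=345°
  cosα=0.9659 sinα=-0.2588 | (1,6) | tMaxX 0.4348 tMaxY 2.1250 | tΔX 1.0353 tΔY 3.8637
    t=0.4348 [x] (2,6)
    t=1.4701 [x] (3,6)
    t=2.1250 [y] (3,5)
    t=2.5054 [x] (4,5) — stop
  → r_3 = 2.5054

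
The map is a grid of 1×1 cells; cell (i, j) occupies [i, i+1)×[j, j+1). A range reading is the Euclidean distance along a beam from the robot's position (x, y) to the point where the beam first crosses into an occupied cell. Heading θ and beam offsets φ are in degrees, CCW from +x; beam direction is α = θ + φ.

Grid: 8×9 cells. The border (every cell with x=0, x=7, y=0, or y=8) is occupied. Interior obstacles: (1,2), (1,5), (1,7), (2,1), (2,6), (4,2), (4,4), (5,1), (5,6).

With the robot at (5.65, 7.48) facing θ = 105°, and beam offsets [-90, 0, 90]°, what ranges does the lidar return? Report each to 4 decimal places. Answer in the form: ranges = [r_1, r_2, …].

beam 1: φ=-90°, α=15°
  dir = (cos 15°, sin 15°) = (0.9659, 0.2588); from cell (5,7)
  next x-line at t=0.3623, next y-line at t=2.0091; Δt_x=1.0353, Δt_y=3.8637
    x: enter (6,7) at t=0.3623
    x: enter (7,7) at t=1.3976 ← occupied
  → r_1 = 1.3976
beam 2: φ=0°, α=105°
  dir = (cos 105°, sin 105°) = (-0.2588, 0.9659); from cell (5,7)
  next x-line at t=2.5114, next y-line at t=0.5383; Δt_x=3.8637, Δt_y=1.0353
    y: enter (5,8) at t=0.5383 ← occupied
  → r_2 = 0.5383
beam 3: φ=90°, α=195°
  dir = (cos 195°, sin 195°) = (-0.9659, -0.2588); from cell (5,7)
  next x-line at t=0.6729, next y-line at t=1.8546; Δt_x=1.0353, Δt_y=3.8637
    x: enter (4,7) at t=0.6729
    x: enter (3,7) at t=1.7082
    y: enter (3,6) at t=1.8546
    x: enter (2,6) at t=2.7435 ← occupied
  → r_3 = 2.7435

ranges = [1.3976, 0.5383, 2.7435]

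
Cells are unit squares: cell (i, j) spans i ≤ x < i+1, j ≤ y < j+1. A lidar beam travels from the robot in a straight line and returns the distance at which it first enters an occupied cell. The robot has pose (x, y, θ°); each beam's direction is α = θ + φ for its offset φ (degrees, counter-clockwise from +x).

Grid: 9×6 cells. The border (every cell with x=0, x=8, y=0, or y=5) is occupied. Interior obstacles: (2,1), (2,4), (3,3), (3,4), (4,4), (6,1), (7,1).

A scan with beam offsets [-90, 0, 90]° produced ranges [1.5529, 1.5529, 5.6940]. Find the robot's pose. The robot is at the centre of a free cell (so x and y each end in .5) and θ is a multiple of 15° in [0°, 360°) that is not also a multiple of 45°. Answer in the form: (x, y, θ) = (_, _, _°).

Enumerate (i+0.5, j+0.5, θ) over the 21 free cells and 16 admissible headings. For each, cast all 3 beams and compare to the given ranges.
  (5.5, 3.5, 240°): beam 1 = 1.0000 ≠ 1.5529 ✗
  (1.5, 3.5, 255°): beam 1 = 0.5176 ≠ 1.5529 ✗
  (1.5, 1.5, 15°): beam 1 = 0.5176 ≠ 1.5529 ✗
  (6.5, 4.5, 345°): beam 1 = 3.6235 ≠ 1.5529 ✗
  (4.5, 1.5, 255°): beam 2 = 0.5176 ≠ 1.5529 ✗
  …
  (6.5, 3.5, 105°): r_1=1.5529, r_2=1.5529, r_3=5.6940 — all match ✓
Only this pose fits every beam.

(x, y, θ) = (6.5, 3.5, 105°)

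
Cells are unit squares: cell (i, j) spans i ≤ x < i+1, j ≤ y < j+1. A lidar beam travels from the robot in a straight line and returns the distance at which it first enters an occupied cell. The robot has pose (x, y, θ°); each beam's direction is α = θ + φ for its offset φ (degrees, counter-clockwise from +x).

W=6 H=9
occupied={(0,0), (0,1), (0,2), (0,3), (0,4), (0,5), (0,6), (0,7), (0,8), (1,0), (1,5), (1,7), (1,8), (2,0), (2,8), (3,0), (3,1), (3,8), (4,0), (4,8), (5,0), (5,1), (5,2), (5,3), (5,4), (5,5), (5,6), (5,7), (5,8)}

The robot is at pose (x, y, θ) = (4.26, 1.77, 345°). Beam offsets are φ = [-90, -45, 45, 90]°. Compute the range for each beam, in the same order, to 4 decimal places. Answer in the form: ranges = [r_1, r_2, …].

beam 1: φ=-90°, α=255°
  dir = (cos 255°, sin 255°) = (-0.2588, -0.9659); from cell (4,1)
  next x-line at t=1.0046, next y-line at t=0.7972; Δt_x=3.8637, Δt_y=1.0353
    y: enter (4,0) at t=0.7972 ← occupied
  → r_1 = 0.7972
beam 2: φ=-45°, α=300°
  dir = (cos 300°, sin 300°) = (0.5000, -0.8660); from cell (4,1)
  next x-line at t=1.4800, next y-line at t=0.8891; Δt_x=2.0000, Δt_y=1.1547
    y: enter (4,0) at t=0.8891 ← occupied
  → r_2 = 0.8891
beam 3: φ=45°, α=30°
  dir = (cos 30°, sin 30°) = (0.8660, 0.5000); from cell (4,1)
  next x-line at t=0.8545, next y-line at t=0.4600; Δt_x=1.1547, Δt_y=2.0000
    y: enter (4,2) at t=0.4600
    x: enter (5,2) at t=0.8545 ← occupied
  → r_3 = 0.8545
beam 4: φ=90°, α=75°
  dir = (cos 75°, sin 75°) = (0.2588, 0.9659); from cell (4,1)
  next x-line at t=2.8591, next y-line at t=0.2381; Δt_x=3.8637, Δt_y=1.0353
    y: enter (4,2) at t=0.2381
    y: enter (4,3) at t=1.2734
    y: enter (4,4) at t=2.3087
    x: enter (5,4) at t=2.8591 ← occupied
  → r_4 = 2.8591

ranges = [0.7972, 0.8891, 0.8545, 2.8591]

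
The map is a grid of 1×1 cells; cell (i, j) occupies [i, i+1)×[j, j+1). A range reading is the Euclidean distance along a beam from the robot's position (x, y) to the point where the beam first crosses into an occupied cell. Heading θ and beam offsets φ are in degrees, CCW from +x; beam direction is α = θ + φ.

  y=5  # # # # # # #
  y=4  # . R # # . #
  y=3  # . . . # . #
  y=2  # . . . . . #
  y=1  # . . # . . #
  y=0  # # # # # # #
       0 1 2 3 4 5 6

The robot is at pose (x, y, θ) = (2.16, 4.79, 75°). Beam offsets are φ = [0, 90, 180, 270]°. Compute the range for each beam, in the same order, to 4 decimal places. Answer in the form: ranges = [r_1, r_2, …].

ranges = [0.2174, 0.8114, 3.9237, 0.8696]

beam 1: φ=0°, α=75°
  cosα=0.2588 sinα=0.9659 | (2,4) | tMaxX 3.2455 tMaxY 0.2174 | tΔX 3.8637 tΔY 1.0353
    t=0.2174 [y] (2,5) — stop
  → r_1 = 0.2174
beam 2: φ=90°, α=165°
  cosα=-0.9659 sinα=0.2588 | (2,4) | tMaxX 0.1656 tMaxY 0.8114 | tΔX 1.0353 tΔY 3.8637
    t=0.1656 [x] (1,4)
    t=0.8114 [y] (1,5) — stop
  → r_2 = 0.8114
beam 3: φ=180°, α=255°
  cosα=-0.2588 sinα=-0.9659 | (2,4) | tMaxX 0.6182 tMaxY 0.8179 | tΔX 3.8637 tΔY 1.0353
    t=0.6182 [x] (1,4)
    t=0.8179 [y] (1,3)
    t=1.8531 [y] (1,2)
    t=2.8884 [y] (1,1)
    t=3.9237 [y] (1,0) — stop
  → r_3 = 3.9237
beam 4: φ=270°, α=345°
  cosα=0.9659 sinα=-0.2588 | (2,4) | tMaxX 0.8696 tMaxY 3.0523 | tΔX 1.0353 tΔY 3.8637
    t=0.8696 [x] (3,4) — stop
  → r_4 = 0.8696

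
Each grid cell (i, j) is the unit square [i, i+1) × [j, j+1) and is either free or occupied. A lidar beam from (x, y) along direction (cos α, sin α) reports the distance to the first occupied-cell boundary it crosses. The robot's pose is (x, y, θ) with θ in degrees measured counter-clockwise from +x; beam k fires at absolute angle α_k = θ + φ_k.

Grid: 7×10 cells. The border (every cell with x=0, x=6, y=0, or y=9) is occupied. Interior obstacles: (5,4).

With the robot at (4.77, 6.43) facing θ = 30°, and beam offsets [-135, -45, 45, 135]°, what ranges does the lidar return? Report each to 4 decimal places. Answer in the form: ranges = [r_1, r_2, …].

beam 1: φ=-135°, α=255°
  dir = (cos 255°, sin 255°) = (-0.2588, -0.9659); from cell (4,6)
  next x-line at t=2.9751, next y-line at t=0.4452; Δt_x=3.8637, Δt_y=1.0353
    y: enter (4,5) at t=0.4452
    y: enter (4,4) at t=1.4804
    y: enter (4,3) at t=2.5157
    x: enter (3,3) at t=2.9751
    y: enter (3,2) at t=3.5510
    y: enter (3,1) at t=4.5863
    y: enter (3,0) at t=5.6215 ← occupied
  → r_1 = 5.6215
beam 2: φ=-45°, α=345°
  dir = (cos 345°, sin 345°) = (0.9659, -0.2588); from cell (4,6)
  next x-line at t=0.2381, next y-line at t=1.6614; Δt_x=1.0353, Δt_y=3.8637
    x: enter (5,6) at t=0.2381
    x: enter (6,6) at t=1.2734 ← occupied
  → r_2 = 1.2734
beam 3: φ=45°, α=75°
  dir = (cos 75°, sin 75°) = (0.2588, 0.9659); from cell (4,6)
  next x-line at t=0.8887, next y-line at t=0.5901; Δt_x=3.8637, Δt_y=1.0353
    y: enter (4,7) at t=0.5901
    x: enter (5,7) at t=0.8887
    y: enter (5,8) at t=1.6254
    y: enter (5,9) at t=2.6607 ← occupied
  → r_3 = 2.6607
beam 4: φ=135°, α=165°
  dir = (cos 165°, sin 165°) = (-0.9659, 0.2588); from cell (4,6)
  next x-line at t=0.7972, next y-line at t=2.2023; Δt_x=1.0353, Δt_y=3.8637
    x: enter (3,6) at t=0.7972
    x: enter (2,6) at t=1.8324
    y: enter (2,7) at t=2.2023
    x: enter (1,7) at t=2.8677
    x: enter (0,7) at t=3.9030 ← occupied
  → r_4 = 3.9030

ranges = [5.6215, 1.2734, 2.6607, 3.9030]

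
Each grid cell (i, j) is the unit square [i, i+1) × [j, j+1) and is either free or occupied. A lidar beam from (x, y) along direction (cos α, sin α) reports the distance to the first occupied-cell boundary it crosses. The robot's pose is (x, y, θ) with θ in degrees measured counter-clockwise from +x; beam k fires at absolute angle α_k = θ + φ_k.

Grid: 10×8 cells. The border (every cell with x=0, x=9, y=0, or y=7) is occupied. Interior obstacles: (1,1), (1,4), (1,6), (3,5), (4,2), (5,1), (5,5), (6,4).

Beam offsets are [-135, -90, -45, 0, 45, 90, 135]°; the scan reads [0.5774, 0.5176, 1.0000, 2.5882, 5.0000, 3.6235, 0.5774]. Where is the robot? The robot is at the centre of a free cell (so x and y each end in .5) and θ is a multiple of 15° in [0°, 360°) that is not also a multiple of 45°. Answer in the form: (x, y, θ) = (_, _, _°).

Enumerate (i+0.5, j+0.5, θ) over the 40 free cells and 16 admissible headings. For each, cast all 7 beams and compare to the given ranges.
  (6.5, 2.5, 120°): beam 1 = 2.5882 ≠ 0.5774 ✗
  (3.5, 4.5, 285°): beam 1 = 2.8868 ≠ 0.5774 ✗
  (7.5, 4.5, 30°): beam 1 = 3.6235 ≠ 0.5774 ✗
  …
  (6.5, 1.5, 15°): r_1=0.5774, r_2=0.5176, r_3=1.0000, r_4=2.5882, r_5=5.0000, r_6=3.6235, r_7=0.5774 — all match ✓
Unique over the lattice → pose = (6.5, 1.5, 15°).

(x, y, θ) = (6.5, 1.5, 15°)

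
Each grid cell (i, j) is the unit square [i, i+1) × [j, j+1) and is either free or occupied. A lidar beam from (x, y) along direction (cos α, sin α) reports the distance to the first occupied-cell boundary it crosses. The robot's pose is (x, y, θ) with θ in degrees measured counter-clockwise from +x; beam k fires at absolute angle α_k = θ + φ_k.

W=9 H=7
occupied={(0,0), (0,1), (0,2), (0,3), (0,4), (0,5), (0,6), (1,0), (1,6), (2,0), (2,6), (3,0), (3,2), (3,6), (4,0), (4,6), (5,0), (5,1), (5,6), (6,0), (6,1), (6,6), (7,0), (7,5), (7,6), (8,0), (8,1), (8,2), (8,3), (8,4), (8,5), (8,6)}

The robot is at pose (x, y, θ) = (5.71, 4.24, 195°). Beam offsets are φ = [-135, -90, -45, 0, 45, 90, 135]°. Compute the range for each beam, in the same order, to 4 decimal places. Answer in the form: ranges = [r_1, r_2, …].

ranges = [2.0323, 1.8221, 3.5200, 4.8762, 3.7412, 2.3190, 2.6443]

beam 1: φ=-135°, α=60°
  direction (0.5000, 0.8660); cell (5,4); t to first gridline: x 0.5800, y 0.8776 (then +2.0000 / +1.1547)
    (6,4) via x @ 0.5800
    (6,5) via y @ 0.8776
    (6,6) via y @ 2.0323  # hit
  → r_1 = 2.0323
beam 2: φ=-90°, α=105°
  direction (-0.2588, 0.9659); cell (5,4); t to first gridline: x 2.7432, y 0.7868 (then +3.8637 / +1.0353)
    (5,5) via y @ 0.7868
    (5,6) via y @ 1.8221  # hit
  → r_2 = 1.8221
beam 3: φ=-45°, α=150°
  direction (-0.8660, 0.5000); cell (5,4); t to first gridline: x 0.8198, y 1.5200 (then +1.1547 / +2.0000)
    (4,4) via x @ 0.8198
    (4,5) via y @ 1.5200
    (3,5) via x @ 1.9745
    (2,5) via x @ 3.1292
    (2,6) via y @ 3.5200  # hit
  → r_3 = 3.5200
beam 4: φ=0°, α=195°
  direction (-0.9659, -0.2588); cell (5,4); t to first gridline: x 0.7350, y 0.9273 (then +1.0353 / +3.8637)
    (4,4) via x @ 0.7350
    (4,3) via y @ 0.9273
    (3,3) via x @ 1.7703
    (2,3) via x @ 2.8056
    (1,3) via x @ 3.8409
    (1,2) via y @ 4.7910
    (0,2) via x @ 4.8762  # hit
  → r_4 = 4.8762
beam 5: φ=45°, α=240°
  direction (-0.5000, -0.8660); cell (5,4); t to first gridline: x 1.4200, y 0.2771 (then +2.0000 / +1.1547)
    (5,3) via y @ 0.2771
    (4,3) via x @ 1.4200
    (4,2) via y @ 1.4318
    (4,1) via y @ 2.5865
    (3,1) via x @ 3.4200
    (3,0) via y @ 3.7412  # hit
  → r_5 = 3.7412
beam 6: φ=90°, α=285°
  direction (0.2588, -0.9659); cell (5,4); t to first gridline: x 1.1205, y 0.2485 (then +3.8637 / +1.0353)
    (5,3) via y @ 0.2485
    (6,3) via x @ 1.1205
    (6,2) via y @ 1.2837
    (6,1) via y @ 2.3190  # hit
  → r_6 = 2.3190
beam 7: φ=135°, α=330°
  direction (0.8660, -0.5000); cell (5,4); t to first gridline: x 0.3349, y 0.4800 (then +1.1547 / +2.0000)
    (6,4) via x @ 0.3349
    (6,3) via y @ 0.4800
    (7,3) via x @ 1.4896
    (7,2) via y @ 2.4800
    (8,2) via x @ 2.6443  # hit
  → r_7 = 2.6443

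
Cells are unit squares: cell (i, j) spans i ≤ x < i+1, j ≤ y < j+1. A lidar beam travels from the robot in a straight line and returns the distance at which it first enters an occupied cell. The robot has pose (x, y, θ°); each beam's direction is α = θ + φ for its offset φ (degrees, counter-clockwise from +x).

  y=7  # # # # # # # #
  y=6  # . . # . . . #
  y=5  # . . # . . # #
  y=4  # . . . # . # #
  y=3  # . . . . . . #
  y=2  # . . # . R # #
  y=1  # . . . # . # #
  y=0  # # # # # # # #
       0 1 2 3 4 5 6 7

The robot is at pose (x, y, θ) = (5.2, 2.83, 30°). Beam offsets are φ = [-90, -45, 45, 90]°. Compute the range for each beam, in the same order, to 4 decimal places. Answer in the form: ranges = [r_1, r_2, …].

beam 1: φ=-90°, α=300°
  direction (0.5000, -0.8660); cell (5,2); t to first gridline: x 1.6000, y 0.9584 (then +2.0000 / +1.1547)
    (5,1) via y @ 0.9584
    (6,1) via x @ 1.6000  # hit
  → r_1 = 1.6000
beam 2: φ=-45°, α=345°
  direction (0.9659, -0.2588); cell (5,2); t to first gridline: x 0.8282, y 3.2069 (then +1.0353 / +3.8637)
    (6,2) via x @ 0.8282  # hit
  → r_2 = 0.8282
beam 3: φ=45°, α=75°
  direction (0.2588, 0.9659); cell (5,2); t to first gridline: x 3.0910, y 0.1760 (then +3.8637 / +1.0353)
    (5,3) via y @ 0.1760
    (5,4) via y @ 1.2113
    (5,5) via y @ 2.2465
    (6,5) via x @ 3.0910  # hit
  → r_3 = 3.0910
beam 4: φ=90°, α=120°
  direction (-0.5000, 0.8660); cell (5,2); t to first gridline: x 0.4000, y 0.1963 (then +2.0000 / +1.1547)
    (5,3) via y @ 0.1963
    (4,3) via x @ 0.4000
    (4,4) via y @ 1.3510  # hit
  → r_4 = 1.3510

ranges = [1.6000, 0.8282, 3.0910, 1.3510]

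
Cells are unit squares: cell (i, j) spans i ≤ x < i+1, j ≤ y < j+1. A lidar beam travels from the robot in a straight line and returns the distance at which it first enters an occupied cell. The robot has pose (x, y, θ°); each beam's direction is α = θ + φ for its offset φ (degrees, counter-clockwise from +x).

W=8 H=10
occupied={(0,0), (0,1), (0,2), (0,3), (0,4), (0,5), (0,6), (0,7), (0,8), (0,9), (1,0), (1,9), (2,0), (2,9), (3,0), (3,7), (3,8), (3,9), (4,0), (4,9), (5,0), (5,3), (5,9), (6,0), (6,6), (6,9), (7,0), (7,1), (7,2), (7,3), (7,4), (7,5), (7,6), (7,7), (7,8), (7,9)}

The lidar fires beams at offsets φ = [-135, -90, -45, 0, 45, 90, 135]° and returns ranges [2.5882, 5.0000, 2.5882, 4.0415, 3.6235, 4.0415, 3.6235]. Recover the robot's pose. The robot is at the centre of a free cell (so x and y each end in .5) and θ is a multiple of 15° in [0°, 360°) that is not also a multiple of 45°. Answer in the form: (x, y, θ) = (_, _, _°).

Candidates: 44 free-cell centres × 16 headings = 704 poses. Raycast each; keep the one whose scan matches to 4 dp.
  (4.5, 4.5, 195°): beam 1 = 5.0000 ≠ 2.5882 ✗
  (3.5, 6.5, 210°): beam 1 = 0.5176 ≠ 2.5882 ✗
  (1.5, 3.5, 300°): beam 1 = 0.5176 ≠ 2.5882 ✗
  (5.5, 2.5, 30°): beam 1 = 1.5529 ≠ 2.5882 ✗
  …
  (4.5, 4.5, 150°): r_1=2.5882, r_2=5.0000, r_3=2.5882, r_4=4.0415, r_5=3.6235, r_6=4.0415, r_7=3.6235 — all match ✓
Unique over the lattice → pose = (4.5, 4.5, 150°).

(x, y, θ) = (4.5, 4.5, 150°)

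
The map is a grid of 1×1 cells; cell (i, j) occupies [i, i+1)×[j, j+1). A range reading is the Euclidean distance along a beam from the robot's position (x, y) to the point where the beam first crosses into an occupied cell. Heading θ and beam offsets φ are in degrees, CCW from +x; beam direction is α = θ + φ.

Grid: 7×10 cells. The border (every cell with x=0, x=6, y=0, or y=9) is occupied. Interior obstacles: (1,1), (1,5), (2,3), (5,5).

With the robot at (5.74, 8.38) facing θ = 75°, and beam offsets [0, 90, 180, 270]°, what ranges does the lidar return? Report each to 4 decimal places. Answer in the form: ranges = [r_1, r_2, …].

ranges = [0.6419, 2.3955, 2.4640, 0.2692]

beam 1: φ=0°, α=75°
  cosα=0.2588 sinα=0.9659 | (5,8) | tMaxX 1.0046 tMaxY 0.6419 | tΔX 3.8637 tΔY 1.0353
    t=0.6419 [y] (5,9) — stop
  → r_1 = 0.6419
beam 2: φ=90°, α=165°
  cosα=-0.9659 sinα=0.2588 | (5,8) | tMaxX 0.7661 tMaxY 2.3955 | tΔX 1.0353 tΔY 3.8637
    t=0.7661 [x] (4,8)
    t=1.8014 [x] (3,8)
    t=2.3955 [y] (3,9) — stop
  → r_2 = 2.3955
beam 3: φ=180°, α=255°
  cosα=-0.2588 sinα=-0.9659 | (5,8) | tMaxX 2.8591 tMaxY 0.3934 | tΔX 3.8637 tΔY 1.0353
    t=0.3934 [y] (5,7)
    t=1.4287 [y] (5,6)
    t=2.4640 [y] (5,5) — stop
  → r_3 = 2.4640
beam 4: φ=270°, α=345°
  cosα=0.9659 sinα=-0.2588 | (5,8) | tMaxX 0.2692 tMaxY 1.4682 | tΔX 1.0353 tΔY 3.8637
    t=0.2692 [x] (6,8) — stop
  → r_4 = 0.2692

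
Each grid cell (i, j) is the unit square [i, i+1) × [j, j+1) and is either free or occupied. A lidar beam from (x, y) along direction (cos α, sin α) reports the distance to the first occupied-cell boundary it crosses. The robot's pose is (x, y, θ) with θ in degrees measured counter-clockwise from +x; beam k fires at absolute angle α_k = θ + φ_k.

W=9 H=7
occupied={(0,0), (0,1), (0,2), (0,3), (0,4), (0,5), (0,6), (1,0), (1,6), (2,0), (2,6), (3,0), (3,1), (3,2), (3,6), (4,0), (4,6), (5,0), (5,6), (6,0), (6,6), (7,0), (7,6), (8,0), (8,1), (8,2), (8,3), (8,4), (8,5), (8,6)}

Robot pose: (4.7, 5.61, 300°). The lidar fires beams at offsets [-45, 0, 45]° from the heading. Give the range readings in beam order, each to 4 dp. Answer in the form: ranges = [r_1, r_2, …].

ranges = [2.7046, 5.3232, 3.4164]

beam 1: φ=-45°, α=255°
  cosα=-0.2588 sinα=-0.9659 | (4,5) | tMaxX 2.7046 tMaxY 0.6315 | tΔX 3.8637 tΔY 1.0353
    t=0.6315 [y] (4,4)
    t=1.6668 [y] (4,3)
    t=2.7021 [y] (4,2)
    t=2.7046 [x] (3,2) — stop
  → r_1 = 2.7046
beam 2: φ=0°, α=300°
  cosα=0.5000 sinα=-0.8660 | (4,5) | tMaxX 0.6000 tMaxY 0.7044 | tΔX 2.0000 tΔY 1.1547
    t=0.6000 [x] (5,5)
    t=0.7044 [y] (5,4)
    t=1.8591 [y] (5,3)
    t=2.6000 [x] (6,3)
    t=3.0138 [y] (6,2)
    t=4.1685 [y] (6,1)
    t=4.6000 [x] (7,1)
    t=5.3232 [y] (7,0) — stop
  → r_2 = 5.3232
beam 3: φ=45°, α=345°
  cosα=0.9659 sinα=-0.2588 | (4,5) | tMaxX 0.3106 tMaxY 2.3569 | tΔX 1.0353 tΔY 3.8637
    t=0.3106 [x] (5,5)
    t=1.3459 [x] (6,5)
    t=2.3569 [y] (6,4)
    t=2.3811 [x] (7,4)
    t=3.4164 [x] (8,4) — stop
  → r_3 = 3.4164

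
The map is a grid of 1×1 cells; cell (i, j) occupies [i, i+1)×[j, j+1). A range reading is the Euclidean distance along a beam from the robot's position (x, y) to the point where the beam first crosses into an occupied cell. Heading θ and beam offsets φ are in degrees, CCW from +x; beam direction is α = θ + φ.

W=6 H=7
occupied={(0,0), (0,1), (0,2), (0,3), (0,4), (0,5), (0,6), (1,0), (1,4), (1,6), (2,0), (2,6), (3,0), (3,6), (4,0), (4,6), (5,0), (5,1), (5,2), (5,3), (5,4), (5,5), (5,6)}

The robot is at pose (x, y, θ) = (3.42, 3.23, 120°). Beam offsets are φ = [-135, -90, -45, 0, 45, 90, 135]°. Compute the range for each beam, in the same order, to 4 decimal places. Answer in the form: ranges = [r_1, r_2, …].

ranges = [1.6357, 1.8244, 2.8677, 3.1985, 2.5054, 2.7944, 2.3087]

beam 1: φ=-135°, α=345°
  cosα=0.9659 sinα=-0.2588 | (3,3) | tMaxX 0.6005 tMaxY 0.8887 | tΔX 1.0353 tΔY 3.8637
    t=0.6005 [x] (4,3)
    t=0.8887 [y] (4,2)
    t=1.6357 [x] (5,2) — stop
  → r_1 = 1.6357
beam 2: φ=-90°, α=30°
  cosα=0.8660 sinα=0.5000 | (3,3) | tMaxX 0.6697 tMaxY 1.5400 | tΔX 1.1547 tΔY 2.0000
    t=0.6697 [x] (4,3)
    t=1.5400 [y] (4,4)
    t=1.8244 [x] (5,4) — stop
  → r_2 = 1.8244
beam 3: φ=-45°, α=75°
  cosα=0.2588 sinα=0.9659 | (3,3) | tMaxX 2.2409 tMaxY 0.7972 | tΔX 3.8637 tΔY 1.0353
    t=0.7972 [y] (3,4)
    t=1.8324 [y] (3,5)
    t=2.2409 [x] (4,5)
    t=2.8677 [y] (4,6) — stop
  → r_3 = 2.8677
beam 4: φ=0°, α=120°
  cosα=-0.5000 sinα=0.8660 | (3,3) | tMaxX 0.8400 tMaxY 0.8891 | tΔX 2.0000 tΔY 1.1547
    t=0.8400 [x] (2,3)
    t=0.8891 [y] (2,4)
    t=2.0438 [y] (2,5)
    t=2.8400 [x] (1,5)
    t=3.1985 [y] (1,6) — stop
  → r_4 = 3.1985
beam 5: φ=45°, α=165°
  cosα=-0.9659 sinα=0.2588 | (3,3) | tMaxX 0.4348 tMaxY 2.9751 | tΔX 1.0353 tΔY 3.8637
    t=0.4348 [x] (2,3)
    t=1.4701 [x] (1,3)
    t=2.5054 [x] (0,3) — stop
  → r_5 = 2.5054
beam 6: φ=90°, α=210°
  cosα=-0.8660 sinα=-0.5000 | (3,3) | tMaxX 0.4850 tMaxY 0.4600 | tΔX 1.1547 tΔY 2.0000
    t=0.4600 [y] (3,2)
    t=0.4850 [x] (2,2)
    t=1.6397 [x] (1,2)
    t=2.4600 [y] (1,1)
    t=2.7944 [x] (0,1) — stop
  → r_6 = 2.7944
beam 7: φ=135°, α=255°
  cosα=-0.2588 sinα=-0.9659 | (3,3) | tMaxX 1.6228 tMaxY 0.2381 | tΔX 3.8637 tΔY 1.0353
    t=0.2381 [y] (3,2)
    t=1.2734 [y] (3,1)
    t=1.6228 [x] (2,1)
    t=2.3087 [y] (2,0) — stop
  → r_7 = 2.3087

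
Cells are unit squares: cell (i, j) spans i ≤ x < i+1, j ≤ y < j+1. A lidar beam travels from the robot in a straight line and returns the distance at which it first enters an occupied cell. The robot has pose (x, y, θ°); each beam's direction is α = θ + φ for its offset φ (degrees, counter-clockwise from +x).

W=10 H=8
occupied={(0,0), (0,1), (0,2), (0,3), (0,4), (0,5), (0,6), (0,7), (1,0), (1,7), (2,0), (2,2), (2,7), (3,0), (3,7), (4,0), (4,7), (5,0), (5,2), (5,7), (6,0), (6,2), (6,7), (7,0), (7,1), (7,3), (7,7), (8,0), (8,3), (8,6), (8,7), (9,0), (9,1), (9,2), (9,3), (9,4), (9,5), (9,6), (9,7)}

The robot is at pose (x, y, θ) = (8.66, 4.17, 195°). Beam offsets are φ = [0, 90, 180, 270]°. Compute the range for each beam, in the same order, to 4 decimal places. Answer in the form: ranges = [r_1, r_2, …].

beam 1: φ=0°, α=195°
  dir = (cos 195°, sin 195°) = (-0.9659, -0.2588); from cell (8,4)
  next x-line at t=0.6833, next y-line at t=0.6568; Δt_x=1.0353, Δt_y=3.8637
    y: enter (8,3) at t=0.6568 ← occupied
  → r_1 = 0.6568
beam 2: φ=90°, α=285°
  dir = (cos 285°, sin 285°) = (0.2588, -0.9659); from cell (8,4)
  next x-line at t=1.3137, next y-line at t=0.1760; Δt_x=3.8637, Δt_y=1.0353
    y: enter (8,3) at t=0.1760 ← occupied
  → r_2 = 0.1760
beam 3: φ=180°, α=15°
  dir = (cos 15°, sin 15°) = (0.9659, 0.2588); from cell (8,4)
  next x-line at t=0.3520, next y-line at t=3.2069; Δt_x=1.0353, Δt_y=3.8637
    x: enter (9,4) at t=0.3520 ← occupied
  → r_3 = 0.3520
beam 4: φ=270°, α=105°
  dir = (cos 105°, sin 105°) = (-0.2588, 0.9659); from cell (8,4)
  next x-line at t=2.5500, next y-line at t=0.8593; Δt_x=3.8637, Δt_y=1.0353
    y: enter (8,5) at t=0.8593
    y: enter (8,6) at t=1.8946 ← occupied
  → r_4 = 1.8946

ranges = [0.6568, 0.1760, 0.3520, 1.8946]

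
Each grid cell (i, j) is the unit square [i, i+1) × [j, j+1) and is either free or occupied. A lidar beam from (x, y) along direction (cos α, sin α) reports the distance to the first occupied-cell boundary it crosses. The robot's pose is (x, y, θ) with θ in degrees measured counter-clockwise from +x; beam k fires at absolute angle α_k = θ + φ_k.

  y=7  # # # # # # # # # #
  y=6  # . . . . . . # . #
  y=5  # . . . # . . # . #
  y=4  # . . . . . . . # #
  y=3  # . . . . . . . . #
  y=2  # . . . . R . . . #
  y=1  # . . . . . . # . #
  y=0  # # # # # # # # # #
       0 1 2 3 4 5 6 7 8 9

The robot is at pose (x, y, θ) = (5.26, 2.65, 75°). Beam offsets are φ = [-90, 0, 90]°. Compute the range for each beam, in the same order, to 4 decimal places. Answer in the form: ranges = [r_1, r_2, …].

ranges = [2.5114, 4.5035, 4.4103]

beam 1: φ=-90°, α=345°
  dir = (cos 345°, sin 345°) = (0.9659, -0.2588); from cell (5,2)
  next x-line at t=0.7661, next y-line at t=2.5114; Δt_x=1.0353, Δt_y=3.8637
    x: enter (6,2) at t=0.7661
    x: enter (7,2) at t=1.8014
    y: enter (7,1) at t=2.5114 ← occupied
  → r_1 = 2.5114
beam 2: φ=0°, α=75°
  dir = (cos 75°, sin 75°) = (0.2588, 0.9659); from cell (5,2)
  next x-line at t=2.8591, next y-line at t=0.3623; Δt_x=3.8637, Δt_y=1.0353
    y: enter (5,3) at t=0.3623
    y: enter (5,4) at t=1.3976
    y: enter (5,5) at t=2.4329
    x: enter (6,5) at t=2.8591
    y: enter (6,6) at t=3.4682
    y: enter (6,7) at t=4.5035 ← occupied
  → r_2 = 4.5035
beam 3: φ=90°, α=165°
  dir = (cos 165°, sin 165°) = (-0.9659, 0.2588); from cell (5,2)
  next x-line at t=0.2692, next y-line at t=1.3523; Δt_x=1.0353, Δt_y=3.8637
    x: enter (4,2) at t=0.2692
    x: enter (3,2) at t=1.3044
    y: enter (3,3) at t=1.3523
    x: enter (2,3) at t=2.3397
    x: enter (1,3) at t=3.3750
    x: enter (0,3) at t=4.4103 ← occupied
  → r_3 = 4.4103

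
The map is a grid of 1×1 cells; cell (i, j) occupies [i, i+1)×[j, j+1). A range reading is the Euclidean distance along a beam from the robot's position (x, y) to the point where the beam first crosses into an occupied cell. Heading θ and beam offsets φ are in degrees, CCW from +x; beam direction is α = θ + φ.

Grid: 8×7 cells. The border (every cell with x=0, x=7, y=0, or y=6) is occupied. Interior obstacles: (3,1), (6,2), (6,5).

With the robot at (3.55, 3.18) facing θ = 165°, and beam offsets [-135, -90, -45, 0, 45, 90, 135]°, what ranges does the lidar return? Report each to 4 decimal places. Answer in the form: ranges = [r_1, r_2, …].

ranges = [3.6400, 2.9195, 3.2563, 2.6400, 2.9445, 1.2216, 2.5172]

beam 1: φ=-135°, α=30°
  cosα=0.8660 sinα=0.5000 | (3,3) | tMaxX 0.5196 tMaxY 1.6400 | tΔX 1.1547 tΔY 2.0000
    t=0.5196 [x] (4,3)
    t=1.6400 [y] (4,4)
    t=1.6743 [x] (5,4)
    t=2.8290 [x] (6,4)
    t=3.6400 [y] (6,5) — stop
  → r_1 = 3.6400
beam 2: φ=-90°, α=75°
  cosα=0.2588 sinα=0.9659 | (3,3) | tMaxX 1.7387 tMaxY 0.8489 | tΔX 3.8637 tΔY 1.0353
    t=0.8489 [y] (3,4)
    t=1.7387 [x] (4,4)
    t=1.8842 [y] (4,5)
    t=2.9195 [y] (4,6) — stop
  → r_2 = 2.9195
beam 3: φ=-45°, α=120°
  cosα=-0.5000 sinα=0.8660 | (3,3) | tMaxX 1.1000 tMaxY 0.9469 | tΔX 2.0000 tΔY 1.1547
    t=0.9469 [y] (3,4)
    t=1.1000 [x] (2,4)
    t=2.1016 [y] (2,5)
    t=3.1000 [x] (1,5)
    t=3.2563 [y] (1,6) — stop
  → r_3 = 3.2563
beam 4: φ=0°, α=165°
  cosα=-0.9659 sinα=0.2588 | (3,3) | tMaxX 0.5694 tMaxY 3.1682 | tΔX 1.0353 tΔY 3.8637
    t=0.5694 [x] (2,3)
    t=1.6047 [x] (1,3)
    t=2.6400 [x] (0,3) — stop
  → r_4 = 2.6400
beam 5: φ=45°, α=210°
  cosα=-0.8660 sinα=-0.5000 | (3,3) | tMaxX 0.6351 tMaxY 0.3600 | tΔX 1.1547 tΔY 2.0000
    t=0.3600 [y] (3,2)
    t=0.6351 [x] (2,2)
    t=1.7898 [x] (1,2)
    t=2.3600 [y] (1,1)
    t=2.9445 [x] (0,1) — stop
  → r_5 = 2.9445
beam 6: φ=90°, α=255°
  cosα=-0.2588 sinα=-0.9659 | (3,3) | tMaxX 2.1250 tMaxY 0.1863 | tΔX 3.8637 tΔY 1.0353
    t=0.1863 [y] (3,2)
    t=1.2216 [y] (3,1) — stop
  → r_6 = 1.2216
beam 7: φ=135°, α=300°
  cosα=0.5000 sinα=-0.8660 | (3,3) | tMaxX 0.9000 tMaxY 0.2078 | tΔX 2.0000 tΔY 1.1547
    t=0.2078 [y] (3,2)
    t=0.9000 [x] (4,2)
    t=1.3625 [y] (4,1)
    t=2.5172 [y] (4,0) — stop
  → r_7 = 2.5172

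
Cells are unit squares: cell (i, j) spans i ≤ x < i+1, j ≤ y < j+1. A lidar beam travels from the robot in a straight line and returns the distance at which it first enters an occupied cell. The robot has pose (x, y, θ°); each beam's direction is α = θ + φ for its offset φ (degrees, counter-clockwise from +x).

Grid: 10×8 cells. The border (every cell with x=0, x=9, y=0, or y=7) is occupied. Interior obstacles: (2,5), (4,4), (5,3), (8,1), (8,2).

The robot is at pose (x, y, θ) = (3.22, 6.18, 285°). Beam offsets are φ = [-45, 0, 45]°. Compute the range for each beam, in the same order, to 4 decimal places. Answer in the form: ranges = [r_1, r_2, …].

ranges = [0.4400, 5.3627, 6.3600]

beam 1: φ=-45°, α=240°
  cosα=-0.5000 sinα=-0.8660 | (3,6) | tMaxX 0.4400 tMaxY 0.2078 | tΔX 2.0000 tΔY 1.1547
    t=0.2078 [y] (3,5)
    t=0.4400 [x] (2,5) — stop
  → r_1 = 0.4400
beam 2: φ=0°, α=285°
  cosα=0.2588 sinα=-0.9659 | (3,6) | tMaxX 3.0137 tMaxY 0.1863 | tΔX 3.8637 tΔY 1.0353
    t=0.1863 [y] (3,5)
    t=1.2216 [y] (3,4)
    t=2.2569 [y] (3,3)
    t=3.0137 [x] (4,3)
    t=3.2922 [y] (4,2)
    t=4.3275 [y] (4,1)
    t=5.3627 [y] (4,0) — stop
  → r_2 = 5.3627
beam 3: φ=45°, α=330°
  cosα=0.8660 sinα=-0.5000 | (3,6) | tMaxX 0.9007 tMaxY 0.3600 | tΔX 1.1547 tΔY 2.0000
    t=0.3600 [y] (3,5)
    t=0.9007 [x] (4,5)
    t=2.0554 [x] (5,5)
    t=2.3600 [y] (5,4)
    t=3.2101 [x] (6,4)
    t=4.3600 [y] (6,3)
    t=4.3648 [x] (7,3)
    t=5.5195 [x] (8,3)
    t=6.3600 [y] (8,2) — stop
  → r_3 = 6.3600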